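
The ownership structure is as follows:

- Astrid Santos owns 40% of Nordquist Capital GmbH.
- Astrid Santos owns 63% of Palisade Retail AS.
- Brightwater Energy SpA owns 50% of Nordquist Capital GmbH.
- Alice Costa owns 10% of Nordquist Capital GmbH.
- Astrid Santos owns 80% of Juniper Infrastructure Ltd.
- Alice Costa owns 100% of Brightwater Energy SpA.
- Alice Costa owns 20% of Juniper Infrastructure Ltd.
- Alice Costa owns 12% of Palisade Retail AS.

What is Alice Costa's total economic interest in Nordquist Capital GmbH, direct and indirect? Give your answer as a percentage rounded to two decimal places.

Alice reaches Nordquist along 2 paths.
Via Brightwater: 100% × 50% = 50%.
Direct stake: 10% = 10%.
Total: 50% + 10% = 60%.
Rounded: 60.00%.

60.00%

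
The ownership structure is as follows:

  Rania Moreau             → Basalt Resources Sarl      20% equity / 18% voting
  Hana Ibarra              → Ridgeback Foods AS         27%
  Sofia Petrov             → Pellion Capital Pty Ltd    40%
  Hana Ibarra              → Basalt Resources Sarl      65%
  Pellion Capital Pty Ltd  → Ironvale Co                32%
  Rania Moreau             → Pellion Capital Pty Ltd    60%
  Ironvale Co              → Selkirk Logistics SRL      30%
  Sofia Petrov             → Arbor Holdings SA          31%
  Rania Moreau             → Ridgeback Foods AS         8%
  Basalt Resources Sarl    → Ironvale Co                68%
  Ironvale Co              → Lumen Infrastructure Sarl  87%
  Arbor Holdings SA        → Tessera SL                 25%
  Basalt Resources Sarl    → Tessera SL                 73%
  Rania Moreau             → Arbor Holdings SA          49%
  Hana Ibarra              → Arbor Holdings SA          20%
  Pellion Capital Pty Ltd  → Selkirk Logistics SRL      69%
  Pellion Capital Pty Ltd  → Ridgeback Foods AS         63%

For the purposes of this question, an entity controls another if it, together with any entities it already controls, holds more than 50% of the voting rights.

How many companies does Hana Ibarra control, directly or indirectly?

4

Hana holds 65% of Basalt, so Hana controls Basalt.
Basalt holds 68% of Ironvale, so Hana controls Ironvale.
Basalt holds 73% of Tessera, so Hana controls Tessera.
Ironvale holds 87% of Lumen, so Hana controls Lumen.
No other company's threshold is met.
Hana controls 4 companies.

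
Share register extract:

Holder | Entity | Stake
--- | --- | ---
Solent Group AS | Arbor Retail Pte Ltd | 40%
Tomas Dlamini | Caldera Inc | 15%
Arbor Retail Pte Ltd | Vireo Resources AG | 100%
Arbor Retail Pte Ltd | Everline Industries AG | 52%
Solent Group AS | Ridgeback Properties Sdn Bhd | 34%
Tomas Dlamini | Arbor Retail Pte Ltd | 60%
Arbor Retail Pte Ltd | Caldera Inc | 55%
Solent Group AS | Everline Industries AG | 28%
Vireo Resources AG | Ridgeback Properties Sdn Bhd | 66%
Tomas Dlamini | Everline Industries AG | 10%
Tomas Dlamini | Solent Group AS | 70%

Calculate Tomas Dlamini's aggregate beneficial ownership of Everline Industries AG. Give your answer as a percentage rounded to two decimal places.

75.36%

Tomas reaches Everline along 4 paths.
Direct stake: 10% = 10%.
Via Arbor: 60% × 52% = 31.2%.
Via Solent → Arbor: 70% × 40% × 52% = 14.56%.
Via Solent: 70% × 28% = 19.6%.
Total: 10% + 31.2% + 14.56% + 19.6% = 75.36%.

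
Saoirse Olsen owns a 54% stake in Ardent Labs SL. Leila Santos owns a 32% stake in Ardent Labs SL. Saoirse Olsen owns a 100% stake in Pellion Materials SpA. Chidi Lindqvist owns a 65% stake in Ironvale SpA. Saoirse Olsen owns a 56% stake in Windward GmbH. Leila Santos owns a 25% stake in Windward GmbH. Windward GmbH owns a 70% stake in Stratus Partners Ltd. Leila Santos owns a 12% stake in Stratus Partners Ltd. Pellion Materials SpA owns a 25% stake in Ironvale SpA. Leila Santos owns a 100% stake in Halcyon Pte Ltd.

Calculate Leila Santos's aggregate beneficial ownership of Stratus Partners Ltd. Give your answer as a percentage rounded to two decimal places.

29.50%

Leila reaches Stratus along 2 paths.
Via Windward: 25% × 70% = 17.5%.
Direct stake: 12% = 12%.
Total: 17.5% + 12% = 29.5%.
Rounded: 29.50%.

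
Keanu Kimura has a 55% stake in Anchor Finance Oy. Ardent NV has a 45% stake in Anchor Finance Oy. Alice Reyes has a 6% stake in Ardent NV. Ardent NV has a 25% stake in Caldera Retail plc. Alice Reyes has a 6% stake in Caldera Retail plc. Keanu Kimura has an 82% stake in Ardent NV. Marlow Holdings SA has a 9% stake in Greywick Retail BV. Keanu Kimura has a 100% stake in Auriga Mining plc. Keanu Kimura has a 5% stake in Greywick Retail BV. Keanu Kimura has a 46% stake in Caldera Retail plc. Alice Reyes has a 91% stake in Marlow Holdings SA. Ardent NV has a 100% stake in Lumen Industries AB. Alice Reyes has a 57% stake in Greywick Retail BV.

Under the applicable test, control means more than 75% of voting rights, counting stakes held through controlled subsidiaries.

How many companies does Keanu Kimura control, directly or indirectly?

4

Keanu holds 82% of Ardent, so Keanu controls Ardent.
Keanu and Ardent together hold 55% + 45% = 100% of Anchor, so Keanu controls Anchor.
Keanu holds 100% of Auriga, so Keanu controls Auriga.
Ardent holds 100% of Lumen, so Keanu controls Lumen.
No other company's threshold is met.
Keanu controls 4 companies.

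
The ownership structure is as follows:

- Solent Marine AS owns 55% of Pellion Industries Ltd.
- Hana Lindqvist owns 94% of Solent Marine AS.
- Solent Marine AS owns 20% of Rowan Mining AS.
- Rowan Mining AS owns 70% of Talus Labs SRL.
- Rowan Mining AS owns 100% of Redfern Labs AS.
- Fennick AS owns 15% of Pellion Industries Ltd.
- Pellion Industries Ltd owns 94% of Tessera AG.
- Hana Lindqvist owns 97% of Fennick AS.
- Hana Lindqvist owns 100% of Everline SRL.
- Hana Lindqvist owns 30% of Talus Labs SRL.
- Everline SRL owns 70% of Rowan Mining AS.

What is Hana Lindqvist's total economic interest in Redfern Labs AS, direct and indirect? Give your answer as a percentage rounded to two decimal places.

88.80%

Hana reaches Redfern along 2 paths.
Via Everline → Rowan: 100% × 70% × 100% = 70%.
Via Solent → Rowan: 94% × 20% × 100% = 18.8%.
Total: 70% + 18.8% = 88.8%.
Rounded: 88.80%.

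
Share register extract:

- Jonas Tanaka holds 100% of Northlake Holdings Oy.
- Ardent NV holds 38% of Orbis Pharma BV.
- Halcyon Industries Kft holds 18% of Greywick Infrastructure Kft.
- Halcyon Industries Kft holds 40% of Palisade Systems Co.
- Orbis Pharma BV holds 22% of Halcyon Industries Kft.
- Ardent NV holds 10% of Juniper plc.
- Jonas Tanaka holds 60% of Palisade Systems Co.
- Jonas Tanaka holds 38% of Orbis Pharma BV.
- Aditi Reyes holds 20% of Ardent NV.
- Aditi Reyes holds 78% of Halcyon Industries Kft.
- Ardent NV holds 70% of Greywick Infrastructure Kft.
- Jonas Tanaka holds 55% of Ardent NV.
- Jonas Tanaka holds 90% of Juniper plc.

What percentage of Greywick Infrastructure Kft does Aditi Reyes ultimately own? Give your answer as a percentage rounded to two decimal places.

28.34%

Aditi reaches Greywick along 3 paths.
Via Ardent → Orbis → Halcyon: 20% × 38% × 22% × 18% = 0.30096%.
Via Halcyon: 78% × 18% = 14.04%.
Via Ardent: 20% × 70% = 14%.
Total: 0.30096% + 14.04% + 14% = 28.34096%.
Rounded: 28.34%.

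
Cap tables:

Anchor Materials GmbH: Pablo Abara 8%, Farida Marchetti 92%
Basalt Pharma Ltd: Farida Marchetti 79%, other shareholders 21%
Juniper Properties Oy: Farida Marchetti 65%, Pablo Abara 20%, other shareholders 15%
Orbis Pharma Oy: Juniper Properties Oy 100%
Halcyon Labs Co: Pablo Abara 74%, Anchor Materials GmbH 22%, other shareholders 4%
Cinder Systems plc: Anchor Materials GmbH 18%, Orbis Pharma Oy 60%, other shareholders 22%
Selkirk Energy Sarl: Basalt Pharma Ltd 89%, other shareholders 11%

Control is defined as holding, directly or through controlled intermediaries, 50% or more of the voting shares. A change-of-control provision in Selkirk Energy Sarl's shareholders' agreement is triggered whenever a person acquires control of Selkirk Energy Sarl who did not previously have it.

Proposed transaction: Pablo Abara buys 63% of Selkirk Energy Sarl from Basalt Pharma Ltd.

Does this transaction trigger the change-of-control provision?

The purchase adds only to Pablo's holdings (Basalt's stake shrinks), so Pablo is the only person who could newly come to control Selkirk.
Pablo holds 74% of Halcyon, so Pablo controls Halcyon.
Neither Pablo nor any entity Pablo controls holds any voting interest in Selkirk.
So before the transaction, Pablo does not control Selkirk.
After the purchase, Pablo holds 63% of Selkirk directly, and Basalt's stake falls to 26%.
Pablo holds 63% of Selkirk, so Pablo controls Selkirk.
Pablo did not control Selkirk before and does after, so the clause is triggered.

Yes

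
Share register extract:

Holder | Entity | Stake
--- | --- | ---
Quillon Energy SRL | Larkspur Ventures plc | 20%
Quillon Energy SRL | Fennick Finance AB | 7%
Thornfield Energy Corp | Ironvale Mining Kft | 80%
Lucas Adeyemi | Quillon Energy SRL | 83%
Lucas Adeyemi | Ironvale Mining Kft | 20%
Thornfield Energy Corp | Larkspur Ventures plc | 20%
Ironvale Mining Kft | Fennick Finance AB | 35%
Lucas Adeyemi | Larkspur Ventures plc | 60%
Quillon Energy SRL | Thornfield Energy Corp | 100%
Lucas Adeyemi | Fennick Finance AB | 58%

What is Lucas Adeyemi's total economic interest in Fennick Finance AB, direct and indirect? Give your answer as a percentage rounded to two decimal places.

Lucas reaches Fennick along 4 paths.
Via Quillon: 83% × 7% = 5.81%.
Via Quillon → Thornfield → Ironvale: 83% × 100% × 80% × 35% = 23.24%.
Via Ironvale: 20% × 35% = 7%.
Direct stake: 58% = 58%.
Total: 5.81% + 23.24% + 7% + 58% = 94.05%.

94.05%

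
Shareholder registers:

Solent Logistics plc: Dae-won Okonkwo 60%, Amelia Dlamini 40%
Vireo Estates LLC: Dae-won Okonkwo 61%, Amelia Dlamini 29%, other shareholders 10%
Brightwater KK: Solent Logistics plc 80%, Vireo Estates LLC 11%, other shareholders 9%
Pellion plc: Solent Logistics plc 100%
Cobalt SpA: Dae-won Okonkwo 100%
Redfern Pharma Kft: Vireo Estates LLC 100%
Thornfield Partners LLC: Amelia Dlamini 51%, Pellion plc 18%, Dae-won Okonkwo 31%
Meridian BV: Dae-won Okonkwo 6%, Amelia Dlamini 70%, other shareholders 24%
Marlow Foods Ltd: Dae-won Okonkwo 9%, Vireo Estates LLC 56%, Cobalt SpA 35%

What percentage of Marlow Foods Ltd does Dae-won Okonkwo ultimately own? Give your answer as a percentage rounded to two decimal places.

Dae-won reaches Marlow along 3 paths.
Direct stake: 9% = 9%.
Via Vireo: 61% × 56% = 34.16%.
Via Cobalt: 100% × 35% = 35%.
Total: 9% + 34.16% + 35% = 78.16%.

78.16%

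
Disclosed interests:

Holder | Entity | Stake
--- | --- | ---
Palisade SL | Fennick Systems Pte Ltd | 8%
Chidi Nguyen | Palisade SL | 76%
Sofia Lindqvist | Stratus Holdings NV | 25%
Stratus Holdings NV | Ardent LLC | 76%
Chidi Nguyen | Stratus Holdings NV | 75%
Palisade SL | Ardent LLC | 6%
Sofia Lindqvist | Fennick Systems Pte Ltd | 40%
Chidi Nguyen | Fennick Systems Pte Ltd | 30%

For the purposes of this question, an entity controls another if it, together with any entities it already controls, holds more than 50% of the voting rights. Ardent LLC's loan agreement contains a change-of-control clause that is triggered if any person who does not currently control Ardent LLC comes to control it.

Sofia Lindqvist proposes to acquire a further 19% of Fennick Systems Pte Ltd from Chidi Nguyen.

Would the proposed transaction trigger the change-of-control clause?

No

The purchase adds only to Sofia's holdings (Chidi's stake shrinks), so Sofia is the only person who could newly come to control Ardent.
Sofia's largest direct stake is 40% in Fennick, which does not meet the threshold, so Sofia controls no company.
Neither Sofia nor any entity Sofia controls holds any voting interest in Ardent.
So before the transaction, Sofia does not control Ardent.
After the purchase, Sofia's direct stake in Fennick rises to 40% + 19% = 59%, and Chidi's stake falls to 11%.
Sofia holds 59% of Fennick, so Sofia controls Fennick.
After the transaction, neither Sofia nor any entity Sofia controls holds a voting interest in Ardent, so Sofia still does not control it.
No new person acquires control, so the clause is not triggered.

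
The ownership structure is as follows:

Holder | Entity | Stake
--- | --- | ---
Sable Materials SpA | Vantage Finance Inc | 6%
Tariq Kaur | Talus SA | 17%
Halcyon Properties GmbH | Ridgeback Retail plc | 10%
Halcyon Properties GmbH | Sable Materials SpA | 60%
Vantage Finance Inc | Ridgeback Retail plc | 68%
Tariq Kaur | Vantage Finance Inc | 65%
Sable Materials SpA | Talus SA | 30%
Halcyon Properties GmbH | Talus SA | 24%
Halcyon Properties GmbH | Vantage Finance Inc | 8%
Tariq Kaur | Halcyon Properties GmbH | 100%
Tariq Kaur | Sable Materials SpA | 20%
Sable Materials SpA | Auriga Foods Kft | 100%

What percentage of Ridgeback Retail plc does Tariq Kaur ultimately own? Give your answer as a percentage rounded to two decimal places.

62.90%

Tariq reaches Ridgeback along 5 paths.
Via Vantage: 65% × 68% = 44.2%.
Via Halcyon → Vantage: 100% × 8% × 68% = 5.44%.
Via Sable → Vantage: 20% × 6% × 68% = 0.816%.
Via Halcyon → Sable → Vantage: 100% × 60% × 6% × 68% = 2.448%.
Via Halcyon: 100% × 10% = 10%.
Total: 44.2% + 5.44% + 0.816% + 2.448% + 10% = 62.904%.
Rounded: 62.90%.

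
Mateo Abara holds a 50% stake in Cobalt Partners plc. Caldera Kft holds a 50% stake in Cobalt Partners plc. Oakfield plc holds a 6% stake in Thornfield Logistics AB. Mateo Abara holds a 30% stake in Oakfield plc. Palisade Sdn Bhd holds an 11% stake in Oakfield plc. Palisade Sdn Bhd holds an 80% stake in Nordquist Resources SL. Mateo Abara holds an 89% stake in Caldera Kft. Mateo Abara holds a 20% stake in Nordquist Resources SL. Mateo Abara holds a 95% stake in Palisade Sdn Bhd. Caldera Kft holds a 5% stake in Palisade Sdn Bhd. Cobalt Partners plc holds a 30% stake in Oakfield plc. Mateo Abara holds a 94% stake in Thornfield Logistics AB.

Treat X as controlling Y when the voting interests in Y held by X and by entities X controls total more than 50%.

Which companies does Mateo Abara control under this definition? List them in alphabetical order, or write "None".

Mateo holds 89% of Caldera, so Mateo controls Caldera.
Mateo and Caldera together hold 95% + 5% = 100% of Palisade, so Mateo controls Palisade.
Mateo and Caldera together hold 50% + 50% = 100% of Cobalt, so Mateo controls Cobalt.
Cobalt and Mateo and Palisade together hold 30% + 30% + 11% = 71% of Oakfield, so Mateo controls Oakfield.
Palisade and Mateo together hold 80% + 20% = 100% of Nordquist, so Mateo controls Nordquist.
Oakfield and Mateo together hold 6% + 94% = 100% of Thornfield, so Mateo controls Thornfield.

Caldera Kft, Cobalt Partners plc, Nordquist Resources SL, Oakfield plc, Palisade Sdn Bhd, Thornfield Logistics AB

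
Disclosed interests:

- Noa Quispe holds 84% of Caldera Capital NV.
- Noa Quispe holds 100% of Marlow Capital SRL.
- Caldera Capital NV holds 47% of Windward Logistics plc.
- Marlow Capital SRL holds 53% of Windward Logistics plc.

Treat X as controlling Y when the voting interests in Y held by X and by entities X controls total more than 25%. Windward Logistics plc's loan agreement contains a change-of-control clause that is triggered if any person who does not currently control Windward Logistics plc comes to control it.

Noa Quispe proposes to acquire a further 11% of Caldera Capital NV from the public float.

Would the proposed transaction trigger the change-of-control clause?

The purchase changes only Noa's holdings, so Noa is the only person who could newly come to control Windward.
Noa holds 100% of Marlow, so Noa controls Marlow.
Noa holds 84% of Caldera, so Noa controls Caldera.
Caldera and Marlow together hold 47% + 53% = 100% of Windward, so Noa controls Windward.
So Noa already controls Windward before the transaction.
After the purchase, Noa's direct stake in Caldera rises to 84% + 11% = 95%.
Noa controlled Windward already, so this is not a new person acquiring control; every other person's position is unchanged or reduced.
No new person acquires control, so the clause is not triggered.

No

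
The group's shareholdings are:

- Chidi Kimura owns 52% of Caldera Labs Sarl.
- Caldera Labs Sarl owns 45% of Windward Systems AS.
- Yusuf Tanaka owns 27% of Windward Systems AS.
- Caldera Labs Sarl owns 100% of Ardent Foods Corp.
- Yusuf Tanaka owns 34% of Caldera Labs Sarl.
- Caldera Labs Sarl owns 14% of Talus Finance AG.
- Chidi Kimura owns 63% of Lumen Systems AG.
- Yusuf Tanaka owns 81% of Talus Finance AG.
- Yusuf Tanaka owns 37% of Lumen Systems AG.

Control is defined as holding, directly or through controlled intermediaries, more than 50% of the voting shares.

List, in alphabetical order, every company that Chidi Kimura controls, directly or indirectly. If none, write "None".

Chidi holds 52% of Caldera, so Chidi controls Caldera.
Caldera holds 100% of Ardent, so Chidi controls Ardent.
Chidi holds 63% of Lumen, so Chidi controls Lumen.
No other company's threshold is met.

Ardent Foods Corp, Caldera Labs Sarl, Lumen Systems AG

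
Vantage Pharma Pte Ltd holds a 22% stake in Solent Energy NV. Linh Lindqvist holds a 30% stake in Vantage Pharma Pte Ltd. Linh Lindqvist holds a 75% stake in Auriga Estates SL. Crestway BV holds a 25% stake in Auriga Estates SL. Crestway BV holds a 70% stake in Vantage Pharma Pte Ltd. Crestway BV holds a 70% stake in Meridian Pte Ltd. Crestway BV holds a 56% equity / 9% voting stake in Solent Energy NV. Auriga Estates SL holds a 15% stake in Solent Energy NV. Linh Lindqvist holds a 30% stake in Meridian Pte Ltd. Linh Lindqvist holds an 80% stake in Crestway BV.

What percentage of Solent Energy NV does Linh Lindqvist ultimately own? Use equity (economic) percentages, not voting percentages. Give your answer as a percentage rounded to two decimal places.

77.97%

Linh reaches Solent along 5 paths.
Via Crestway → Auriga: 80% × 25% × 15% = 3%.
Via Auriga: 75% × 15% = 11.25%.
Via Vantage: 30% × 22% = 6.6%.
Via Crestway → Vantage: 80% × 70% × 22% = 12.32%.
Via Crestway: 80% × 56% = 44.8%.
Total: 3% + 11.25% + 6.6% + 12.32% + 44.8% = 77.97%.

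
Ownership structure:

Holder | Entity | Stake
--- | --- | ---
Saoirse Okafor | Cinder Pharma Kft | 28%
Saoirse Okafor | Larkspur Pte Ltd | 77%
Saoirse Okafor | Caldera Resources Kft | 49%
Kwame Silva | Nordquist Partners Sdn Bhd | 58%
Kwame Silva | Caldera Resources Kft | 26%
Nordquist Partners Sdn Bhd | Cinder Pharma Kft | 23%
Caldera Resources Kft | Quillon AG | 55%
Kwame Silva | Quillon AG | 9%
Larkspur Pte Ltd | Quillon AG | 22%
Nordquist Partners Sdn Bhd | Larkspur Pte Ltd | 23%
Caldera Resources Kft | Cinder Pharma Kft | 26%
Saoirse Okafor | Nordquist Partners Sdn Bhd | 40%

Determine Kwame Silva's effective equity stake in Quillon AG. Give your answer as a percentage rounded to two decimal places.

Kwame reaches Quillon along 3 paths.
Via Nordquist → Larkspur: 58% × 23% × 22% = 2.9348%.
Direct stake: 9% = 9%.
Via Caldera: 26% × 55% = 14.3%.
Total: 2.9348% + 9% + 14.3% = 26.2348%.
Rounded: 26.23%.

26.23%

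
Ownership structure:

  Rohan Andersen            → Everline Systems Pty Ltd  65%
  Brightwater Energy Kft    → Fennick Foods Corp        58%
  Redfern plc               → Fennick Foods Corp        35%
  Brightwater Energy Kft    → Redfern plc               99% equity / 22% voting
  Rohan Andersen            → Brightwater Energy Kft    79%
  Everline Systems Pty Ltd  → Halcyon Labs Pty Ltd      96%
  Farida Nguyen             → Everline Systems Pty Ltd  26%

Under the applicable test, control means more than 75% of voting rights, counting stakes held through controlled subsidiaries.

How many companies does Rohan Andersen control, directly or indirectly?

Rohan holds 79% of Brightwater, so Rohan controls Brightwater.
No other company's threshold is met.
Rohan controls 1 company.

1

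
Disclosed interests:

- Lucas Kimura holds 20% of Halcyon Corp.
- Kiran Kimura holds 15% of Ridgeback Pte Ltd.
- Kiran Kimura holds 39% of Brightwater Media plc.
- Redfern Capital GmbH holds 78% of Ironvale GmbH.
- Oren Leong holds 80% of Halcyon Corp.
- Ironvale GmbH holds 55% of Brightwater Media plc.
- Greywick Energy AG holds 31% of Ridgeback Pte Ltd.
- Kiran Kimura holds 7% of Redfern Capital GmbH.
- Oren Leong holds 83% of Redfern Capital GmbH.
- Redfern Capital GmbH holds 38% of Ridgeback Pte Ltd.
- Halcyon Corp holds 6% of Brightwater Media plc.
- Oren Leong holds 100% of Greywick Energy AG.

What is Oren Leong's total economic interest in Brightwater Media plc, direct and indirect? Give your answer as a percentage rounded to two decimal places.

Oren reaches Brightwater along 2 paths.
Via Redfern → Ironvale: 83% × 78% × 55% = 35.607%.
Via Halcyon: 80% × 6% = 4.8%.
Total: 35.607% + 4.8% = 40.407%.
Rounded: 40.41%.

40.41%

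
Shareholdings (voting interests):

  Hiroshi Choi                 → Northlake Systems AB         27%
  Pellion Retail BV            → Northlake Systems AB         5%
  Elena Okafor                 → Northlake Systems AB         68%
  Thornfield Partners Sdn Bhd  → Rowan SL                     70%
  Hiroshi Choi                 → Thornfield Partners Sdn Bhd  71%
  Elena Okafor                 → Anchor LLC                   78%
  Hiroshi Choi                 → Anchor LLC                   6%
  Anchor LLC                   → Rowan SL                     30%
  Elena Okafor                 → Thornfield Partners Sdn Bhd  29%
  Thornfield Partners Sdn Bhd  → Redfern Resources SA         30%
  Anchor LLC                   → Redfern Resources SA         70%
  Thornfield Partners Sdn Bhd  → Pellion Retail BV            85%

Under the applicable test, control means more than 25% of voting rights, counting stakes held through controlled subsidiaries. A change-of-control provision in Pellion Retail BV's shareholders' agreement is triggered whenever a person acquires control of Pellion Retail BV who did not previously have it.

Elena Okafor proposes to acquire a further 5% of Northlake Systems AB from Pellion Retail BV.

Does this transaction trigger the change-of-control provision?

No

The purchase adds only to Elena's holdings (Pellion's stake shrinks), so Elena is the only person who could newly come to control Pellion.
Elena holds 29% of Thornfield, so Elena controls Thornfield.
Thornfield holds 85% of Pellion, so Elena controls Pellion.
So Elena already controls Pellion before the transaction.
After the purchase, Elena's direct stake in Northlake rises to 68% + 5% = 73%, and Pellion's stake falls to 0%.
Elena controlled Pellion already, so this is not a new person acquiring control; every other person's position is unchanged or reduced.
No new person acquires control, so the clause is not triggered.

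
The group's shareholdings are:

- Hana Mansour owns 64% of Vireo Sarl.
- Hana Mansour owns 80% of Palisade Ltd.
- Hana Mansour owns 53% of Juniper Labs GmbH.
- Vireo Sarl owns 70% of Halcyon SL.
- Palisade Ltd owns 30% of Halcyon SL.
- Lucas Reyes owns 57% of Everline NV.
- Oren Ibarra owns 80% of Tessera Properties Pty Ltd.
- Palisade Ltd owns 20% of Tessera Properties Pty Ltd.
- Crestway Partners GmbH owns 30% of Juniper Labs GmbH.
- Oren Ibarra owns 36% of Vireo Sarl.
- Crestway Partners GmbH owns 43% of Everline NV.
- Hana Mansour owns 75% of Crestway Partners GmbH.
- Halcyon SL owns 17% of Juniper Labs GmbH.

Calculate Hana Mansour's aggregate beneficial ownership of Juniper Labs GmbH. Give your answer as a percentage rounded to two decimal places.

Hana reaches Juniper along 4 paths.
Via Palisade → Halcyon: 80% × 30% × 17% = 4.08%.
Via Vireo → Halcyon: 64% × 70% × 17% = 7.616%.
Via Crestway: 75% × 30% = 22.5%.
Direct stake: 53% = 53%.
Total: 4.08% + 7.616% + 22.5% + 53% = 87.196%.
Rounded: 87.20%.

87.20%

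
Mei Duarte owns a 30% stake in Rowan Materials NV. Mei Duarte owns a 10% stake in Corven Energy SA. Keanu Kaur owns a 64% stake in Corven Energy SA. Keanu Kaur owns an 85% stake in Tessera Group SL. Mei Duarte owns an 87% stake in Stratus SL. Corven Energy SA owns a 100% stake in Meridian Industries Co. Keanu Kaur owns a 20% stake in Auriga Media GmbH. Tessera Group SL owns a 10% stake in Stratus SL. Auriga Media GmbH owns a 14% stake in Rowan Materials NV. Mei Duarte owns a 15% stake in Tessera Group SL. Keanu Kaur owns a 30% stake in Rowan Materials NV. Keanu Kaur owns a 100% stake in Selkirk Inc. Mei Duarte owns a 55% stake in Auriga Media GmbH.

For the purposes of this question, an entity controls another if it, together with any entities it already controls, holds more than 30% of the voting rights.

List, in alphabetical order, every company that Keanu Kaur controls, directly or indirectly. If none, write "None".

Keanu holds 85% of Tessera, so Keanu controls Tessera.
Keanu holds 64% of Corven, so Keanu controls Corven.
Keanu holds 100% of Selkirk, so Keanu controls Selkirk.
Corven holds 100% of Meridian, so Keanu controls Meridian.
No other company's threshold is met.

Corven Energy SA, Meridian Industries Co, Selkirk Inc, Tessera Group SL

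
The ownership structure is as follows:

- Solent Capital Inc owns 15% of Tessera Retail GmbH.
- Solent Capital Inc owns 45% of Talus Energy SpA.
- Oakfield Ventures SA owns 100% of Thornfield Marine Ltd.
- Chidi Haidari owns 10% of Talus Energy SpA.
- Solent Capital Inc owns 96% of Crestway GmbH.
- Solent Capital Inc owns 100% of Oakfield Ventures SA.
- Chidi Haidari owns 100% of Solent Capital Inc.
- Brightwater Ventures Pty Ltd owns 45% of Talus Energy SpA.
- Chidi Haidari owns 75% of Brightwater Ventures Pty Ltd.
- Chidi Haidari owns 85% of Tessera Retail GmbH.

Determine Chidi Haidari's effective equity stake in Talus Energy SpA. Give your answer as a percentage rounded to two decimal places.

88.75%

Chidi reaches Talus along 3 paths.
Direct stake: 10% = 10%.
Via Solent: 100% × 45% = 45%.
Via Brightwater: 75% × 45% = 33.75%.
Total: 10% + 45% + 33.75% = 88.75%.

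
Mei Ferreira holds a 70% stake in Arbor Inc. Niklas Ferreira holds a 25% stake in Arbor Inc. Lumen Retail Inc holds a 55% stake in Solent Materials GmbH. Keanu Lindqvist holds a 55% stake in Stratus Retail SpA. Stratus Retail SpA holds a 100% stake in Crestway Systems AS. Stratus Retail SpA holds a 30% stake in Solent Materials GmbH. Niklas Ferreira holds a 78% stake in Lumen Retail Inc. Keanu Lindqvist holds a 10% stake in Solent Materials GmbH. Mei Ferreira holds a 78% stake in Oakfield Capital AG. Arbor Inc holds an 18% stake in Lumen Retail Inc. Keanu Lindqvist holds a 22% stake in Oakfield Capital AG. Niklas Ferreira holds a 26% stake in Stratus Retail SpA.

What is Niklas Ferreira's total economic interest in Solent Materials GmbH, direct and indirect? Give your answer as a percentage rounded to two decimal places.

Niklas reaches Solent along 3 paths.
Via Lumen: 78% × 55% = 42.9%.
Via Arbor → Lumen: 25% × 18% × 55% = 2.475%.
Via Stratus: 26% × 30% = 7.8%.
Total: 42.9% + 2.475% + 7.8% = 53.175%.
Rounded: 53.18%.

53.18%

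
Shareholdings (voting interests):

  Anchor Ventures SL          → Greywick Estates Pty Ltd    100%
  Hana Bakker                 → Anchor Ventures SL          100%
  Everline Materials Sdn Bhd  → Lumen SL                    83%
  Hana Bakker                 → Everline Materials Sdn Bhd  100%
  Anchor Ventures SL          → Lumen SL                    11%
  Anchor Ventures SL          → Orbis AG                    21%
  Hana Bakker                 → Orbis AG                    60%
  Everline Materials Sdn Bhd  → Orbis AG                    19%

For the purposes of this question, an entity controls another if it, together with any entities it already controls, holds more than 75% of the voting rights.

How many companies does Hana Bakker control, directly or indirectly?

5

Hana holds 100% of Everline, so Hana controls Everline.
Hana holds 100% of Anchor, so Hana controls Anchor.
Hana and Anchor and Everline together hold 60% + 21% + 19% = 100% of Orbis, so Hana controls Orbis.
Anchor and Everline together hold 11% + 83% = 94% of Lumen, so Hana controls Lumen.
Anchor holds 100% of Greywick, so Hana controls Greywick.
Hana controls 5 companies.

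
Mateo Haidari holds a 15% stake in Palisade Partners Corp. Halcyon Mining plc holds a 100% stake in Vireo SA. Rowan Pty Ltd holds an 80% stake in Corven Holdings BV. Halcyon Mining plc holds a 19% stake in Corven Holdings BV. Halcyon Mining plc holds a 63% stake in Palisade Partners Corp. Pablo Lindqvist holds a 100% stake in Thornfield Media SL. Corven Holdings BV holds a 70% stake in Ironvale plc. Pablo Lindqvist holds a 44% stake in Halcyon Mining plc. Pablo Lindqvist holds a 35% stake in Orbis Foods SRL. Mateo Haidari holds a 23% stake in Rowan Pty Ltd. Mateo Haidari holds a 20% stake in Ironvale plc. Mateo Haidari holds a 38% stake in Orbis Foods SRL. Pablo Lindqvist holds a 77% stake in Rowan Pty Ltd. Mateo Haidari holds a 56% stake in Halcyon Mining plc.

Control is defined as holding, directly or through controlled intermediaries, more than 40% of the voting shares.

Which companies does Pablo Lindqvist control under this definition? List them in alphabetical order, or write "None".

Corven Holdings BV, Halcyon Mining plc, Ironvale plc, Palisade Partners Corp, Rowan Pty Ltd, Thornfield Media SL, Vireo SA

Pablo holds 44% of Halcyon, so Pablo controls Halcyon.
Pablo holds 77% of Rowan, so Pablo controls Rowan.
Halcyon and Rowan together hold 19% + 80% = 99% of Corven, so Pablo controls Corven.
Corven holds 70% of Ironvale, so Pablo controls Ironvale.
Pablo holds 100% of Thornfield, so Pablo controls Thornfield.
Halcyon holds 100% of Vireo, so Pablo controls Vireo.
Halcyon holds 63% of Palisade, so Pablo controls Palisade.
No other company's threshold is met.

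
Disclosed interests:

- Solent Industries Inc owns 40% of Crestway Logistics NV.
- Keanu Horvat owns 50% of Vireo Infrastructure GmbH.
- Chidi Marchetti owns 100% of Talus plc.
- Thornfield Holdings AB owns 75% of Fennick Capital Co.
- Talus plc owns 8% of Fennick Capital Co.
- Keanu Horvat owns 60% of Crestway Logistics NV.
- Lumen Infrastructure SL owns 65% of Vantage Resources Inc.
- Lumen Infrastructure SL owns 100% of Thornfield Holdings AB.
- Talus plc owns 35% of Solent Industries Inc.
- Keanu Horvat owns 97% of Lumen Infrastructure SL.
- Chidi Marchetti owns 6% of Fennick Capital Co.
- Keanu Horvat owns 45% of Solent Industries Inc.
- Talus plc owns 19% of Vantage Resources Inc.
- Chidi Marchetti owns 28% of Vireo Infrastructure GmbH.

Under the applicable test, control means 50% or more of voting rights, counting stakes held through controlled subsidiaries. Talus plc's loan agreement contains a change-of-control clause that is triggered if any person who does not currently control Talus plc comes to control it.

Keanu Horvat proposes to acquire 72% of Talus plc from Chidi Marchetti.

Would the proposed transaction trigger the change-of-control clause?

The purchase adds only to Keanu's holdings (Chidi's stake shrinks), so Keanu is the only person who could newly come to control Talus.
Keanu holds 97% of Lumen, so Keanu controls Lumen.
Keanu holds 50% of Vireo, so Keanu controls Vireo.
Lumen holds 100% of Thornfield, so Keanu controls Thornfield.
Lumen holds 65% of Vantage, so Keanu controls Vantage.
Keanu holds 60% of Crestway, so Keanu controls Crestway.
Thornfield holds 75% of Fennick, so Keanu controls Fennick.
Neither Keanu nor any entity Keanu controls holds any voting interest in Talus.
So before the transaction, Keanu does not control Talus.
After the purchase, Keanu holds 72% of Talus directly, and Chidi's stake falls to 28%.
Keanu holds 72% of Talus, so Keanu controls Talus.
Keanu did not control Talus before and does after, so the clause is triggered.

Yes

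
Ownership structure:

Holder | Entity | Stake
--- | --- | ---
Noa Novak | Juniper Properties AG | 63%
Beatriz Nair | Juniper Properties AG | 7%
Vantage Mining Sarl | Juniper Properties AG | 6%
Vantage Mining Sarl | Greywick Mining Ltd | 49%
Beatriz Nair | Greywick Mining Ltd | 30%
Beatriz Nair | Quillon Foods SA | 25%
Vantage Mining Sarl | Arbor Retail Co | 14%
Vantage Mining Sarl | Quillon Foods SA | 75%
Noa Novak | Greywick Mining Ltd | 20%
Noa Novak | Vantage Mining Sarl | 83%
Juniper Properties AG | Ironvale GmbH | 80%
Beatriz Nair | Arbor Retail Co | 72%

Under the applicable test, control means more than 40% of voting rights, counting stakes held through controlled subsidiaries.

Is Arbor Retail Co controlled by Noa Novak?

No

Noa holds 83% of Vantage, so Noa controls Vantage.
Noa and Vantage together hold 20% + 49% = 69% of Greywick, so Noa controls Greywick.
Vantage and Noa together hold 6% + 63% = 69% of Juniper, so Noa controls Juniper.
Vantage holds 75% of Quillon, so Noa controls Quillon.
Juniper holds 80% of Ironvale, so Noa controls Ironvale.
In Arbor, Noa's side holds only 14%, not > 40%.
So Noa does not control Arbor.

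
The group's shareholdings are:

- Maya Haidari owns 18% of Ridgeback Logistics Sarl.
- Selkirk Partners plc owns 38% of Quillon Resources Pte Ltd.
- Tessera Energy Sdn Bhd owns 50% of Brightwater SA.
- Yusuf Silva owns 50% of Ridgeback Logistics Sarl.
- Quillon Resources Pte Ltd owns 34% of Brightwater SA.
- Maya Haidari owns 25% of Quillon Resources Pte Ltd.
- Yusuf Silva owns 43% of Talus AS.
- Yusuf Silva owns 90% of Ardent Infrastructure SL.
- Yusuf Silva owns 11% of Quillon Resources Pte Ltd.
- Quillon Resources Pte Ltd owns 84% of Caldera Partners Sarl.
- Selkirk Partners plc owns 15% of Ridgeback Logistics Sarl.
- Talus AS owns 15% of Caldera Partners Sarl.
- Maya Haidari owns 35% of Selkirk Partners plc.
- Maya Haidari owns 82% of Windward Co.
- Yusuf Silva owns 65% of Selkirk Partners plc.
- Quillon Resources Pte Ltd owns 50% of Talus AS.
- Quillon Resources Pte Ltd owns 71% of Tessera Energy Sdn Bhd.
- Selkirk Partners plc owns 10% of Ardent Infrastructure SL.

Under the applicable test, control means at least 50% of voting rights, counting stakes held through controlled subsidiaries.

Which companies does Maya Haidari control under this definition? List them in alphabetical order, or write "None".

Windward Co

Maya holds 82% of Windward, so Maya controls Windward.
No other company's threshold is met.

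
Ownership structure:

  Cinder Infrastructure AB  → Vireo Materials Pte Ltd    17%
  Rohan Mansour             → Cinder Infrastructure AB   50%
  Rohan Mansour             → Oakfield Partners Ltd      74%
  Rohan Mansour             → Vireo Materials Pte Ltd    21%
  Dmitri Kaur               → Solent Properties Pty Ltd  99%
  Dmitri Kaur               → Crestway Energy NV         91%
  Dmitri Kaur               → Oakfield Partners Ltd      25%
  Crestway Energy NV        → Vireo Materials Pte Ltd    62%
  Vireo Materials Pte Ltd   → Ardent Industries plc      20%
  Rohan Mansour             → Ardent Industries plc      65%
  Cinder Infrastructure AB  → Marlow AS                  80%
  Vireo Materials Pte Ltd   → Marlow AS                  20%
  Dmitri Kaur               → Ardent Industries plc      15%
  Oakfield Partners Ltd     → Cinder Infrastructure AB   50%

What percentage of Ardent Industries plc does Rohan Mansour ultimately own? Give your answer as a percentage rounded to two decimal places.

72.16%

Rohan reaches Ardent along 4 paths.
Direct stake: 65% = 65%.
Via Vireo: 21% × 20% = 4.2%.
Via Oakfield → Cinder → Vireo: 74% × 50% × 17% × 20% = 1.258%.
Via Cinder → Vireo: 50% × 17% × 20% = 1.7%.
Total: 65% + 4.2% + 1.258% + 1.7% = 72.158%.
Rounded: 72.16%.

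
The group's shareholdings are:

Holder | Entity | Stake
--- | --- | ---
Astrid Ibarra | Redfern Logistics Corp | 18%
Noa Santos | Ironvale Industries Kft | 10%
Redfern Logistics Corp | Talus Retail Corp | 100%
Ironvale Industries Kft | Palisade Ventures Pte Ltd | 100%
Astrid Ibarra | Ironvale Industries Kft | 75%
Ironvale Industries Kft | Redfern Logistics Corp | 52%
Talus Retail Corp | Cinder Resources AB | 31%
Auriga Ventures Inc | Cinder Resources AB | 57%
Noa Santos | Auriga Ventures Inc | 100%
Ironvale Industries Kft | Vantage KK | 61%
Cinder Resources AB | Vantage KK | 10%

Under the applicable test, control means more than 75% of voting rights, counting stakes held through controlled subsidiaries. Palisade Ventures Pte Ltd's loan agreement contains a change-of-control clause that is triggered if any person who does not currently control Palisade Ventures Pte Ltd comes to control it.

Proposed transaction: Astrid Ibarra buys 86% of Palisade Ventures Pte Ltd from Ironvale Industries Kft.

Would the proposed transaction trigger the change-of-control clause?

The purchase adds only to Astrid's holdings (Ironvale's stake shrinks), so Astrid is the only person who could newly come to control Palisade.
Astrid's largest direct stake is 75% in Ironvale, which does not meet the threshold, so Astrid controls no company.
Neither Astrid nor any entity Astrid controls holds any voting interest in Palisade.
So before the transaction, Astrid does not control Palisade.
After the purchase, Astrid holds 86% of Palisade directly, and Ironvale's stake falls to 14%.
Astrid holds 86% of Palisade, so Astrid controls Palisade.
Astrid did not control Palisade before and does after, so the clause is triggered.

Yes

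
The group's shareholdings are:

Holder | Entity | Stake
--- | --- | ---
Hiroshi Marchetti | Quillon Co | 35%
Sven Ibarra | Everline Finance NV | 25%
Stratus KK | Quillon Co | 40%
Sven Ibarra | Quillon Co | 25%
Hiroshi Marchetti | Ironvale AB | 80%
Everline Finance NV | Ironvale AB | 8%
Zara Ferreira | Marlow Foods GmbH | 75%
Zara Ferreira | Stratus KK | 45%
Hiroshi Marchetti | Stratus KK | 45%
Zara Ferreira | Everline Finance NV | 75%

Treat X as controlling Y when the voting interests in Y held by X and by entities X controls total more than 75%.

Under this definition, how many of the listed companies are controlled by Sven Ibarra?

0

Sven's largest direct stake is 25% in Everline, which does not meet the threshold.
Sven controls 0 companies.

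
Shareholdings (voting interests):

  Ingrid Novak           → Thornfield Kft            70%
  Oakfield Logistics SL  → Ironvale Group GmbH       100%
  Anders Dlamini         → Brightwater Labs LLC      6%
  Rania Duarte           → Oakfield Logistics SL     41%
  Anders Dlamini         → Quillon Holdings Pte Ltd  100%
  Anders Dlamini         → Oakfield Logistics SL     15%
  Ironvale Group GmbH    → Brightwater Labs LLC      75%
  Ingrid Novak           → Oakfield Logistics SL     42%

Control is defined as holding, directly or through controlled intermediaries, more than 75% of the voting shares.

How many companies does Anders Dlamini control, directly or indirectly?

1

Anders holds 100% of Quillon, so Anders controls Quillon.
No other company's threshold is met.
Anders controls 1 company.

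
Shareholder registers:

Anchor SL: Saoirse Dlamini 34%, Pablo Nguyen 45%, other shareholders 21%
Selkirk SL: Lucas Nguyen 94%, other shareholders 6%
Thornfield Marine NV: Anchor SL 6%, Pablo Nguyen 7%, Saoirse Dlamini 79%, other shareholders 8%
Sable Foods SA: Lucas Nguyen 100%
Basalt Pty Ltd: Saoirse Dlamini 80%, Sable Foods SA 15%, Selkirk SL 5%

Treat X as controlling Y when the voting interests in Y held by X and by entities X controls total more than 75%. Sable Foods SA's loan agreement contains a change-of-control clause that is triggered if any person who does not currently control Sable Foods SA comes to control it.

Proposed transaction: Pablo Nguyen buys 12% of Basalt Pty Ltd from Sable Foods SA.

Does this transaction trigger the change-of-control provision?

The purchase adds only to Pablo's holdings (Sable's stake shrinks), so Pablo is the only person who could newly come to control Sable.
Pablo's largest direct stake is 45% in Anchor, which does not meet the threshold, so Pablo controls no company.
Neither Pablo nor any entity Pablo controls holds any voting interest in Sable.
So before the transaction, Pablo does not control Sable.
After the purchase, Pablo holds 12% of Basalt directly, and Sable's stake falls to 3%.
Pablo's side now holds 12% of Basalt, not > 75%, so Pablo still does not control Basalt.
After the transaction, neither Pablo nor any entity Pablo controls holds a voting interest in Sable, so Pablo still does not control it.
No new person acquires control, so the clause is not triggered.

No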